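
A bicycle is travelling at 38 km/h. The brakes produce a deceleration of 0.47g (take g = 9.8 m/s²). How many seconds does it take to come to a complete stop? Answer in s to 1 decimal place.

38 km/h ÷ 3.6 = 10.5556 m/s.
a = 0.47 × 9.8 = 4.606 m/s².
Braking time = v/a = 10.5556 / 4.606 = 2.292 s.

Braking time ≈ 2.3 s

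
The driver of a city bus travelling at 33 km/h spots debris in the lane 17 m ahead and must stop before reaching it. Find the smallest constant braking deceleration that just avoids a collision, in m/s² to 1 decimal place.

33 km/h ÷ 3.6 = 9.1667 m/s.
v² = 2a·d ⇒ a = v²/(2d) = 9.1667² / (2 × 17.000) = 84.028 / 34.000 = 2.4714 m/s².

Required deceleration ≈ 2.5 m/s²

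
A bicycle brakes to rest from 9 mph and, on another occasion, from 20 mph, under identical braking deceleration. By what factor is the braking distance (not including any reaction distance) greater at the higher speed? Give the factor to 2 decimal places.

Braking distance d = v²/(2a), so with a fixed, d ∝ v².
Factor = (20/9)² = 2.2222² = 4.9382.

Factor ≈ 4.94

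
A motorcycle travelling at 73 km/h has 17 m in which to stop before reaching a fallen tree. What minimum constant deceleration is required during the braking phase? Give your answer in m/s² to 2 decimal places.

73 km/h ÷ 3.6 = 20.2778 m/s.
v² = 2a·d ⇒ a = v²/(2d) = 20.2778² / (2 × 17.000) = 411.189 / 34.000 = 12.0938 m/s².

Required deceleration ≈ 12.09 m/s²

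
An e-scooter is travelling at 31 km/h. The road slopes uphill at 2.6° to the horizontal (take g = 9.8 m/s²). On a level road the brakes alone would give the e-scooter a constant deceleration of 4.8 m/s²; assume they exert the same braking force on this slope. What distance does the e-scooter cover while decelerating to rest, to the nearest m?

Braking distance ≈ 7 m

31 km/h ÷ 3.6 = 8.6111 m/s.
Gravity along the uphill slope adds to the braking deceleration: a_eff = 4.800 + 9.8·sin 2.6° = 4.800 + 0.445 = 5.245 m/s².
Braking distance = v²/(2a) = 8.6111² / (2 × 5.245) = 74.151 / 10.490 = 7.069 m.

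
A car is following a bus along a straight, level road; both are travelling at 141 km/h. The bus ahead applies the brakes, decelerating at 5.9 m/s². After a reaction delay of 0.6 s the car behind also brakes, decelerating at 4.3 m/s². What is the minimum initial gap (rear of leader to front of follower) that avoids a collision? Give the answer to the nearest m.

141 km/h ÷ 3.6 = 39.1667 m/s.
Leader travels v²/(2a_L) = 1534.030 / 11.800 = 130.003 m before stopping.
Follower covers v·t_r = 39.1667 × 0.6 = 23.500 m while reacting, then v²/(2a_F) = 1534.030 / 8.600 = 178.376 m while braking, for a total of 23.500 + 178.376 = 201.876 m.
Since a_F ≤ a_L and the follower starts braking later, the follower is never slower than the leader, so the closest approach is when both have stopped.
Minimum gap = 201.876 − 130.003 = 71.873 m.

Minimum gap ≈ 72 m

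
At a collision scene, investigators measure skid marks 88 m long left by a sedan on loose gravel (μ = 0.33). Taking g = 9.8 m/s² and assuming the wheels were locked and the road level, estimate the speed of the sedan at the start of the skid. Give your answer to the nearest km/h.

Initial speed ≈ 86 km/h

Deceleration a = μg = 0.33 × 9.8 = 3.234 m/s².
v = √(2a·d) = √(2 × 3.234 × 88) = √569.184 = 23.8576 m/s.
= 23.8576 × 3.6 = 85.887 km/h.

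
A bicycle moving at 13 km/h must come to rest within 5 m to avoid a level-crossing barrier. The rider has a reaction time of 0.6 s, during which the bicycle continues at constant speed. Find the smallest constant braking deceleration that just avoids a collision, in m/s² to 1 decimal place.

13 km/h ÷ 3.6 = 3.6111 m/s.
Distance covered during reaction = 3.6111 × 0.6 = 2.167 m.
Distance available for braking: 5 − 2.167 = 2.833 m.
v² = 2a·d ⇒ a = v²/(2d) = 3.6111² / (2 × 2.833) = 13.040 / 5.666 = 2.3014 m/s².

Required deceleration ≈ 2.3 m/s²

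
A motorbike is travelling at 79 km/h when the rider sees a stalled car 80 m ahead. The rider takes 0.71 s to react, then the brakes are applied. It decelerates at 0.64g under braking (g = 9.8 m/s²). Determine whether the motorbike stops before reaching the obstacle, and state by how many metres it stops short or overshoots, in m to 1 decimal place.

Yes — it stops 26.0 m short of the obstacle

79 km/h ÷ 3.6 = 21.9444 m/s.
a = 0.64 × 9.8 = 6.272 m/s².
Reaction distance = 21.9444 × 0.71 = 15.581 m.
Braking distance = v²/(2a) = 481.557 / 12.544 = 38.389 m.
Total stopping distance = 15.581 + 38.389 = 53.970 m, vs 80 m available — it stops with 80 − 53.970 = 26.030 m to spare.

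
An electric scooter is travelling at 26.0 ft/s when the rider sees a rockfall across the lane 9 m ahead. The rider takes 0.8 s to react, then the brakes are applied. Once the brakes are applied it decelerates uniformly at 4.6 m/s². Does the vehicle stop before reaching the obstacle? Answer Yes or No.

26 ft/s × 0.3048 = 7.9248 m/s.
Reaction distance = 7.9248 × 0.8 = 6.340 m.
Braking distance = v²/(2a) = 62.802 / 9.200 = 6.826 m.
Total stopping distance = 6.340 + 6.826 = 13.166 m, vs 9 m available — it cannot stop in time and overshoots by 13.166 − 9 = 4.166 m.

No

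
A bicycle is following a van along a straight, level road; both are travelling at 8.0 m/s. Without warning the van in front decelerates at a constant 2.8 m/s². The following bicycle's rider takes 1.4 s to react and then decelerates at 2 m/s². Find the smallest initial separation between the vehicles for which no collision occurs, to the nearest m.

Minimum gap ≈ 16 m

Leader travels v²/(2a_L) = 64.000 / 5.600 = 11.429 m before stopping.
Follower covers v·t_r = 8.0000 × 1.4 = 11.200 m while reacting, then v²/(2a_F) = 64.000 / 4.000 = 16.000 m while braking, for a total of 11.200 + 16.000 = 27.200 m.
Since a_F ≤ a_L and the follower starts braking later, the follower is never slower than the leader, so the closest approach is when both have stopped.
Minimum gap = 27.200 − 11.429 = 15.771 m.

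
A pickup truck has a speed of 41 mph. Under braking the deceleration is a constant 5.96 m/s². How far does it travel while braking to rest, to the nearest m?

41 mph × 0.44704 = 18.3286 m/s.
Braking distance = v²/(2a) = 18.3286² / (2 × 5.960) = 335.938 / 11.920 = 28.183 m.

Braking distance ≈ 28 m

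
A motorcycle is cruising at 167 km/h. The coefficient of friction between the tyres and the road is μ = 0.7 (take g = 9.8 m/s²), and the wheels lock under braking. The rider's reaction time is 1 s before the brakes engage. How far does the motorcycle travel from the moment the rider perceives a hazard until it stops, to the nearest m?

167 km/h ÷ 3.6 = 46.3889 m/s.
a = μg = 0.7 × 9.8 = 6.860 m/s².
Reaction distance = v·t_r = 46.3889 × 1 = 46.389 m.
Braking distance = v²/(2a) = 46.3889² / (2 × 6.860) = 2151.930 / 13.720 = 156.846 m.
Total = 46.389 + 156.846 = 203.235 m.

Total stopping distance ≈ 203 m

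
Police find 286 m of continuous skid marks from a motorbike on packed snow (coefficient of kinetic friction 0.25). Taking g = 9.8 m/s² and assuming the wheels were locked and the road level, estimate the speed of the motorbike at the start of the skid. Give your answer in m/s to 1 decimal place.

Deceleration a = μg = 0.25 × 9.8 = 2.450 m/s².
v = √(2a·d) = √(2 × 2.450 × 286) = √1401.400 = 37.4353 m/s.

Initial speed ≈ 37.4 m/s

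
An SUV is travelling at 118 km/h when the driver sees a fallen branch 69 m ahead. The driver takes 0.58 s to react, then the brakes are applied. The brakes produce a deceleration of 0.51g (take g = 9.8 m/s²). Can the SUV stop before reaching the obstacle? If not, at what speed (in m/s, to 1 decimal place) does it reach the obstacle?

118 km/h ÷ 3.6 = 32.7778 m/s.
a = 0.51 × 9.8 = 4.998 m/s².
Reaction distance = 32.7778 × 0.58 = 19.011 m.
Braking distance needed to stop: v²/(2a) = 1074.384 / 9.996 = 107.481 m, so total needed = 19.011 + 107.481 = 126.492 m > 69 m — it cannot stop.
Distance remaining when braking begins: 69 − 19.011 = 49.989 m.
v² = v₀² − 2a·d = 1074.384 − 2 × 4.998 × 49.989 = 574.694 m²/s².
v = √574.694 = 23.973 m/s.

No — it strikes the obstacle at 24.0 m/s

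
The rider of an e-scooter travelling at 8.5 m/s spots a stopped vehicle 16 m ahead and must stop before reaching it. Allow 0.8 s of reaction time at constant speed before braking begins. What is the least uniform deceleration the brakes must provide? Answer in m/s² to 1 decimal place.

Required deceleration ≈ 3.9 m/s²

Distance covered during reaction = 8.5000 × 0.8 = 6.800 m.
Distance available for braking: 16 − 6.800 = 9.200 m.
v² = 2a·d ⇒ a = v²/(2d) = 8.5000² / (2 × 9.200) = 72.250 / 18.400 = 3.9266 m/s².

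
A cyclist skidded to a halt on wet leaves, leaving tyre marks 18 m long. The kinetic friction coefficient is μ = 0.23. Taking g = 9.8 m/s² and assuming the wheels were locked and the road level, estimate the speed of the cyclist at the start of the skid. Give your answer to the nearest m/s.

Deceleration a = μg = 0.23 × 9.8 = 2.254 m/s².
v = √(2a·d) = √(2 × 2.254 × 18) = √81.144 = 9.0080 m/s.

Initial speed ≈ 9 m/s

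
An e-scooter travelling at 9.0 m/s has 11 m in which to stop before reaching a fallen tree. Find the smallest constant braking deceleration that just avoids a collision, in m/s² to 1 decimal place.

Required deceleration ≈ 3.7 m/s²

v² = 2a·d ⇒ a = v²/(2d) = 9.0000² / (2 × 11.000) = 81.000 / 22.000 = 3.6818 m/s².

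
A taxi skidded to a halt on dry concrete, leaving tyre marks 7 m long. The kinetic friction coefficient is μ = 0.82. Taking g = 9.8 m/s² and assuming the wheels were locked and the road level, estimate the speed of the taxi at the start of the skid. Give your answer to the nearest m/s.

Initial speed ≈ 11 m/s

Deceleration a = μg = 0.82 × 9.8 = 8.036 m/s².
v = √(2a·d) = √(2 × 8.036 × 7) = √112.504 = 10.6068 m/s.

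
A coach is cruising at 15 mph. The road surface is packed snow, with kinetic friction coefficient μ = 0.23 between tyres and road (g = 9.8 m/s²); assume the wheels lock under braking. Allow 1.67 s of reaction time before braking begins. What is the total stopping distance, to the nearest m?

15 mph × 0.44704 = 6.7056 m/s.
a = μg = 0.23 × 9.8 = 2.254 m/s².
Reaction distance = v·t_r = 6.7056 × 1.67 = 11.198 m.
Braking distance = v²/(2a) = 6.7056² / (2 × 2.254) = 44.965 / 4.508 = 9.974 m.
Total = 11.198 + 9.974 = 21.172 m.

Total stopping distance ≈ 21 m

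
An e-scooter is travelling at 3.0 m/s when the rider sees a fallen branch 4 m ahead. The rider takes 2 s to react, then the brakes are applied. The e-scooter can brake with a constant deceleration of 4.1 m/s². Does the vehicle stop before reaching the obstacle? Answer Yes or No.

No

Reaction distance = 3.0000 × 2 = 6.000 m.
Braking distance = v²/(2a) = 9.000 / 8.200 = 1.098 m.
Total stopping distance = 6.000 + 1.098 = 7.098 m, vs 4 m available — it cannot stop in time and overshoots by 7.098 − 4 = 3.098 m.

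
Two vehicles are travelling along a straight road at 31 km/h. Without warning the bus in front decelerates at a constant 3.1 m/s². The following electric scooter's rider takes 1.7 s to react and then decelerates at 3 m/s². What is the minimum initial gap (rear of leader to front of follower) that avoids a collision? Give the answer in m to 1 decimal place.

31 km/h ÷ 3.6 = 8.6111 m/s.
Leader travels v²/(2a_L) = 74.151 / 6.200 = 11.960 m before stopping.
Follower covers v·t_r = 8.6111 × 1.7 = 14.639 m while reacting, then v²/(2a_F) = 74.151 / 6.000 = 12.358 m while braking, for a total of 14.639 + 12.358 = 26.997 m.
Since a_F ≤ a_L and the follower starts braking later, the follower is never slower than the leader, so the closest approach is when both have stopped.
Minimum gap = 26.997 − 11.960 = 15.037 m.

Minimum gap ≈ 15.0 m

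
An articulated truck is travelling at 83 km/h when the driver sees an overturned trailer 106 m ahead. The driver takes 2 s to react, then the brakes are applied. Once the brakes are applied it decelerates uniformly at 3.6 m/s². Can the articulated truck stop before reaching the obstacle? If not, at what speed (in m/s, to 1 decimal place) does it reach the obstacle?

No — it strikes the obstacle at 10.0 m/s

83 km/h ÷ 3.6 = 23.0556 m/s.
Reaction distance = 23.0556 × 2 = 46.111 m.
Braking distance needed to stop: v²/(2a) = 531.561 / 7.200 = 73.828 m, so total needed = 46.111 + 73.828 = 119.939 m > 106 m — it cannot stop.
Distance remaining when braking begins: 106 − 46.111 = 59.889 m.
v² = v₀² − 2a·d = 531.561 − 2 × 3.600 × 59.889 = 100.360 m²/s².
v = √100.360 = 10.018 m/s.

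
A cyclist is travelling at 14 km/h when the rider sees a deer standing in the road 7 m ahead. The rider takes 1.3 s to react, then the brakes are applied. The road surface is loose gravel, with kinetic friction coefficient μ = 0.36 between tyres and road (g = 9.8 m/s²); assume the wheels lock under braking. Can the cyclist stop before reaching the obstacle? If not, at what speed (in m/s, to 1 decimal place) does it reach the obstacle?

14 km/h ÷ 3.6 = 3.8889 m/s.
a = μg = 0.36 × 9.8 = 3.528 m/s².
Reaction distance = 3.8889 × 1.3 = 5.056 m.
Braking distance needed to stop: v²/(2a) = 15.124 / 7.056 = 2.143 m, so total needed = 5.056 + 2.143 = 7.199 m > 7 m — it cannot stop.
Distance remaining when braking begins: 7 − 5.056 = 1.944 m.
v² = v₀² − 2a·d = 15.124 − 2 × 3.528 × 1.944 = 1.407 m²/s².
v = √1.407 = 1.186 m/s.

No — it strikes the obstacle at 1.2 m/s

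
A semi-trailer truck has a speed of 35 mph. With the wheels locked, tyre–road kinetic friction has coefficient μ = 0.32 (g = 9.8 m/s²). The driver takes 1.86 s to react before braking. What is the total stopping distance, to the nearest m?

Total stopping distance ≈ 68 m

35 mph × 0.44704 = 15.6464 m/s.
a = μg = 0.32 × 9.8 = 3.136 m/s².
Reaction distance = v·t_r = 15.6464 × 1.86 = 29.102 m.
Braking distance = v²/(2a) = 15.6464² / (2 × 3.136) = 244.810 / 6.272 = 39.032 m.
Total = 29.102 + 39.032 = 68.134 m.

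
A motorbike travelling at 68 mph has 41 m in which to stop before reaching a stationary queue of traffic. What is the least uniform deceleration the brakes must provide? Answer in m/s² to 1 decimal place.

Required deceleration ≈ 11.3 m/s²

68 mph × 0.44704 = 30.3987 m/s.
v² = 2a·d ⇒ a = v²/(2d) = 30.3987² / (2 × 41.000) = 924.081 / 82.000 = 11.2693 m/s².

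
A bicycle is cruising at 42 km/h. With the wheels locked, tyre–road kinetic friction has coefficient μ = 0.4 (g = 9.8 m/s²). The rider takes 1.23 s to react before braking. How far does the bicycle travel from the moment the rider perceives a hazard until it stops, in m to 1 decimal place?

42 km/h ÷ 3.6 = 11.6667 m/s.
a = μg = 0.4 × 9.8 = 3.920 m/s².
Reaction distance = v·t_r = 11.6667 × 1.23 = 14.350 m.
Braking distance = v²/(2a) = 11.6667² / (2 × 3.920) = 136.112 / 7.840 = 17.361 m.
Total = 14.350 + 17.361 = 31.711 m.

Total stopping distance ≈ 31.7 m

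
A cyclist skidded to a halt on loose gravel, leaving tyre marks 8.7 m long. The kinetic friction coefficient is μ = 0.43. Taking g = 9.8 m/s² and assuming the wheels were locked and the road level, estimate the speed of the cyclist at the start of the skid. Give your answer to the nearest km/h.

Deceleration a = μg = 0.43 × 9.8 = 4.214 m/s².
v = √(2a·d) = √(2 × 4.214 × 8.7) = √73.324 = 8.5629 m/s.
= 8.5629 × 3.6 = 30.826 km/h.

Initial speed ≈ 31 km/h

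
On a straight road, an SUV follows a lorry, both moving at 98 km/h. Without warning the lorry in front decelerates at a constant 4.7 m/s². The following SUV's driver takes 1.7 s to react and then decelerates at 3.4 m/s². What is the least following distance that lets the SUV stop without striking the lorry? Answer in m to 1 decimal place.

Minimum gap ≈ 76.4 m

98 km/h ÷ 3.6 = 27.2222 m/s.
Leader travels v²/(2a_L) = 741.048 / 9.400 = 78.835 m before stopping.
Follower covers v·t_r = 27.2222 × 1.7 = 46.278 m while reacting, then v²/(2a_F) = 741.048 / 6.800 = 108.978 m while braking, for a total of 46.278 + 108.978 = 155.256 m.
Since a_F ≤ a_L and the follower starts braking later, the follower is never slower than the leader, so the closest approach is when both have stopped.
Minimum gap = 155.256 − 78.835 = 76.421 m.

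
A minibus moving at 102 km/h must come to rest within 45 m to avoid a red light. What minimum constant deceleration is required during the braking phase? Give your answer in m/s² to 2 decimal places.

102 km/h ÷ 3.6 = 28.3333 m/s.
v² = 2a·d ⇒ a = v²/(2d) = 28.3333² / (2 × 45.000) = 802.776 / 90.000 = 8.9197 m/s².

Required deceleration ≈ 8.92 m/s²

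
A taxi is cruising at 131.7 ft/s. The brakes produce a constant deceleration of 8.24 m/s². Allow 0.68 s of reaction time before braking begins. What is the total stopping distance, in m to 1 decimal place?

Total stopping distance ≈ 125.1 m

131.7 ft/s × 0.3048 = 40.1422 m/s.
Reaction distance = v·t_r = 40.1422 × 0.68 = 27.297 m.
Braking distance = v²/(2a) = 40.1422² / (2 × 8.240) = 1611.396 / 16.480 = 97.779 m.
Total = 27.297 + 97.779 = 125.076 m.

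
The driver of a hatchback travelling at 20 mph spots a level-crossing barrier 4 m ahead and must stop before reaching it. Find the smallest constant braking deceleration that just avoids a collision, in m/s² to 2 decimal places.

Required deceleration ≈ 9.99 m/s²

20 mph × 0.44704 = 8.9408 m/s.
v² = 2a·d ⇒ a = v²/(2d) = 8.9408² / (2 × 4.000) = 79.938 / 8.000 = 9.9923 m/s².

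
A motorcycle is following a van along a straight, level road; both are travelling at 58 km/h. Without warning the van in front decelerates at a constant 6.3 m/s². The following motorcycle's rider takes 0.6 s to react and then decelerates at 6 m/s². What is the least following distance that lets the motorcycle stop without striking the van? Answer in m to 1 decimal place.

Minimum gap ≈ 10.7 m

58 km/h ÷ 3.6 = 16.1111 m/s.
Leader travels v²/(2a_L) = 259.568 / 12.600 = 20.601 m before stopping.
Follower covers v·t_r = 16.1111 × 0.6 = 9.667 m while reacting, then v²/(2a_F) = 259.568 / 12.000 = 21.631 m while braking, for a total of 9.667 + 21.631 = 31.298 m.
Since a_F ≤ a_L and the follower starts braking later, the follower is never slower than the leader, so the closest approach is when both have stopped.
Minimum gap = 31.298 − 20.601 = 10.697 m.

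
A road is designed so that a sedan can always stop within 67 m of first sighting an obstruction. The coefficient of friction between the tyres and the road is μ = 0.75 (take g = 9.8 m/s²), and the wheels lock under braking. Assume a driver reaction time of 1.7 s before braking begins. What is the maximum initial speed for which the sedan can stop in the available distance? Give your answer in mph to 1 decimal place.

a = μg = 0.75 × 9.8 = 7.350 m/s².
Stopping distance: v·t_r + v²/(2a) = 67 with t_r = 1.7 s and a = 7.350 m/s².
So v² + 24.990 v − 984.90 = 0.
Positive root: v = −a·t_r + √((a·t_r)² + 2a·d) = −12.495 + √(156.125 + 984.90) = 21.2841 m/s.
21.2841 m/s ÷ 0.44704 = 47.611 mph.

Maximum speed ≈ 47.6 mph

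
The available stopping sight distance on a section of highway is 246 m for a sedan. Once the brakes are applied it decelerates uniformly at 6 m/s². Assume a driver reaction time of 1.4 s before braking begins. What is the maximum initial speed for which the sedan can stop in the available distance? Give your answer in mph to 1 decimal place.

Maximum speed ≈ 104.2 mph

Stopping distance: v·t_r + v²/(2a) = 246 with t_r = 1.4 s and a = 6.000 m/s².
So v² + 16.800 v − 2952.00 = 0.
Positive root: v = −a·t_r + √((a·t_r)² + 2a·d) = −8.400 + √(70.560 + 2952.00) = 46.5778 m/s.
46.5778 m/s ÷ 0.44704 = 104.192 mph.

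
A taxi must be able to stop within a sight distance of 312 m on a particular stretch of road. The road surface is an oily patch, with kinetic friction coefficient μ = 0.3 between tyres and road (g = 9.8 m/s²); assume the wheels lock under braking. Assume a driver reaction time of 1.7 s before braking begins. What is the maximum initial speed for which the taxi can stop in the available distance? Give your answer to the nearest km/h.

Maximum speed ≈ 137 km/h

a = μg = 0.3 × 9.8 = 2.940 m/s².
Stopping distance: v·t_r + v²/(2a) = 312 with t_r = 1.7 s and a = 2.940 m/s².
So v² + 9.996 v − 1834.56 = 0.
Positive root: v = −a·t_r + √((a·t_r)² + 2a·d) = −4.998 + √(24.980 + 1834.56) = 38.1244 m/s.
38.1244 m/s × 3.6 = 137.248 km/h.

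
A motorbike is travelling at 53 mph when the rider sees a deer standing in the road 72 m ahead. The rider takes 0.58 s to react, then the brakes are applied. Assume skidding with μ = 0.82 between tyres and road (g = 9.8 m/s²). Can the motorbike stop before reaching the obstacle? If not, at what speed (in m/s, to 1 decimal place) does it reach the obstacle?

Yes — it stops about 23.3 m short of the obstacle, so it never reaches it

53 mph × 0.44704 = 23.6931 m/s.
a = μg = 0.82 × 9.8 = 8.036 m/s².
Reaction distance = 23.6931 × 0.58 = 13.742 m.
Braking distance = v²/(2a) = 561.363 / 16.072 = 34.928 m.
Total stopping distance = 13.742 + 34.928 = 48.670 m, vs 72 m available — it stops with 72 − 48.670 = 23.330 m to spare.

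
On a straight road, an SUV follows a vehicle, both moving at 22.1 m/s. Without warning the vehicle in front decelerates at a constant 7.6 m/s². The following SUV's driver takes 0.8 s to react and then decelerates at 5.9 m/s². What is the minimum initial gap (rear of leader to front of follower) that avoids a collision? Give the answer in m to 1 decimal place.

Minimum gap ≈ 26.9 m

Leader travels v²/(2a_L) = 488.410 / 15.200 = 32.132 m before stopping.
Follower covers v·t_r = 22.1000 × 0.8 = 17.680 m while reacting, then v²/(2a_F) = 488.410 / 11.800 = 41.391 m while braking, for a total of 17.680 + 41.391 = 59.071 m.
Since a_F ≤ a_L and the follower starts braking later, the follower is never slower than the leader, so the closest approach is when both have stopped.
Minimum gap = 59.071 − 32.132 = 26.939 m.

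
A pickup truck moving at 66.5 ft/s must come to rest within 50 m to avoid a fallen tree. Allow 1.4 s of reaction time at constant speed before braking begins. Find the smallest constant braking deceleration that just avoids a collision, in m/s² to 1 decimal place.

66.5 ft/s × 0.3048 = 20.2692 m/s.
Distance covered during reaction = 20.2692 × 1.4 = 28.377 m.
Distance available for braking: 50 − 28.377 = 21.623 m.
v² = 2a·d ⇒ a = v²/(2d) = 20.2692² / (2 × 21.623) = 410.840 / 43.246 = 9.5001 m/s².

Required deceleration ≈ 9.5 m/s²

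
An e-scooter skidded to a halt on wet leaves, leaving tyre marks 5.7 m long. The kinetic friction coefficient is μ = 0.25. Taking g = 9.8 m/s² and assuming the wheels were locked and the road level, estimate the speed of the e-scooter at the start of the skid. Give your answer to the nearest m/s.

Deceleration a = μg = 0.25 × 9.8 = 2.450 m/s².
v = √(2a·d) = √(2 × 2.450 × 5.7) = √27.930 = 5.2849 m/s.

Initial speed ≈ 5 m/s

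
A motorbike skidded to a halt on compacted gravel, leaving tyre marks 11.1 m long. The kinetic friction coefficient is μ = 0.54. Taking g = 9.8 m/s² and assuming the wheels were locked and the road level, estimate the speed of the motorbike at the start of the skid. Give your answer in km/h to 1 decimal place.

Deceleration a = μg = 0.54 × 9.8 = 5.292 m/s².
v = √(2a·d) = √(2 × 5.292 × 11.1) = √117.482 = 10.8389 m/s.
= 10.8389 × 3.6 = 39.020 km/h.

Initial speed ≈ 39.0 km/h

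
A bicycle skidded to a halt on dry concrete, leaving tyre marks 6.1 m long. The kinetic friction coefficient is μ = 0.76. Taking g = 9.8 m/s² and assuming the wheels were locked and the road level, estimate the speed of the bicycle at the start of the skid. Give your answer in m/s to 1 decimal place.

Initial speed ≈ 9.5 m/s

Deceleration a = μg = 0.76 × 9.8 = 7.448 m/s².
v = √(2a·d) = √(2 × 7.448 × 6.1) = √90.866 = 9.5324 m/s.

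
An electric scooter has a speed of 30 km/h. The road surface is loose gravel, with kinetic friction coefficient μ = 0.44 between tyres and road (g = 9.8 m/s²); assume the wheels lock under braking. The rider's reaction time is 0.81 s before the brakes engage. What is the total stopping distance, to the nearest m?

30 km/h ÷ 3.6 = 8.3333 m/s.
a = μg = 0.44 × 9.8 = 4.312 m/s².
Reaction distance = v·t_r = 8.3333 × 0.81 = 6.750 m.
Braking distance = v²/(2a) = 8.3333² / (2 × 4.312) = 69.444 / 8.624 = 8.052 m.
Total = 6.750 + 8.052 = 14.802 m.

Total stopping distance ≈ 15 m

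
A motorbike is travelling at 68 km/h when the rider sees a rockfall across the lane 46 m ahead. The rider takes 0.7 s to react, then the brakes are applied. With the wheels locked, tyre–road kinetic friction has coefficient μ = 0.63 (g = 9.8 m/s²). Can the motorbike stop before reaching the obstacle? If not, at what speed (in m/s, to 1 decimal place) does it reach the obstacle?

68 km/h ÷ 3.6 = 18.8889 m/s.
a = μg = 0.63 × 9.8 = 6.174 m/s².
Reaction distance = 18.8889 × 0.7 = 13.222 m.
Braking distance = v²/(2a) = 356.791 / 12.348 = 28.895 m.
Total stopping distance = 13.222 + 28.895 = 42.117 m, vs 46 m available — it stops with 46 − 42.117 = 3.883 m to spare.

Yes — it stops about 3.9 m short of the obstacle, so it never reaches it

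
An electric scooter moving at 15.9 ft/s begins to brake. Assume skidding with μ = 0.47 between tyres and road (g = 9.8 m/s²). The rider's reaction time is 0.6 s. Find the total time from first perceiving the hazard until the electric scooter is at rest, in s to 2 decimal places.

15.9 ft/s × 0.3048 = 4.8463 m/s.
a = μg = 0.47 × 9.8 = 4.606 m/s².
Braking time = v/a = 4.8463 / 4.606 = 1.052 s.
Total = 0.6 + 1.052 = 1.652 s.

Total time ≈ 1.65 s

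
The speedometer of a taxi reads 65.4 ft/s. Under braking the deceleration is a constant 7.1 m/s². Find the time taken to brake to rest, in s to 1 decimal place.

Braking time ≈ 2.8 s

65.4 ft/s × 0.3048 = 19.9339 m/s.
Braking time = v/a = 19.9339 / 7.100 = 2.808 s.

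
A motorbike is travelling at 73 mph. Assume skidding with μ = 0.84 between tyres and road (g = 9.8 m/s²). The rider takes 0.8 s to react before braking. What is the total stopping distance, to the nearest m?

Total stopping distance ≈ 91 m

73 mph × 0.44704 = 32.6339 m/s.
a = μg = 0.84 × 9.8 = 8.232 m/s².
Reaction distance = v·t_r = 32.6339 × 0.8 = 26.107 m.
Braking distance = v²/(2a) = 32.6339² / (2 × 8.232) = 1064.971 / 16.464 = 64.685 m.
Total = 26.107 + 64.685 = 90.792 m.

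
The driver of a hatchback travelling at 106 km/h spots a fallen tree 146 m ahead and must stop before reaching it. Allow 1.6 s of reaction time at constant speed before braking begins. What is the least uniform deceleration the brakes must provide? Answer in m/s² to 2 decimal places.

106 km/h ÷ 3.6 = 29.4444 m/s.
Distance covered during reaction = 29.4444 × 1.6 = 47.111 m.
Distance available for braking: 146 − 47.111 = 98.889 m.
v² = 2a·d ⇒ a = v²/(2d) = 29.4444² / (2 × 98.889) = 866.973 / 197.778 = 4.3836 m/s².

Required deceleration ≈ 4.38 m/s²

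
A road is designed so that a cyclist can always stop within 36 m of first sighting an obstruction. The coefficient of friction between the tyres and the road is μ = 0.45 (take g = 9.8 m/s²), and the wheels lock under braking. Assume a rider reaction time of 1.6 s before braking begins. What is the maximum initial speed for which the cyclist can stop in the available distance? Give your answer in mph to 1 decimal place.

Maximum speed ≈ 27.1 mph

a = μg = 0.45 × 9.8 = 4.410 m/s².
Stopping distance: v·t_r + v²/(2a) = 36 with t_r = 1.6 s and a = 4.410 m/s².
So v² + 14.112 v − 317.52 = 0.
Positive root: v = −a·t_r + √((a·t_r)² + 2a·d) = −7.056 + √(49.787 + 317.52) = 12.1093 m/s.
12.1093 m/s ÷ 0.44704 = 27.088 mph.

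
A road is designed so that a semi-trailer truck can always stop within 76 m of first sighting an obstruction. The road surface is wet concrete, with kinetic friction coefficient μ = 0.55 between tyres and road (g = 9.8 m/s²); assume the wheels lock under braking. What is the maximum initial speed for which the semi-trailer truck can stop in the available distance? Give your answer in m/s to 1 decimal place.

a = μg = 0.55 × 9.8 = 5.390 m/s².
v²/(2a) = d ⇒ v = √(2 × 5.390 × 76) = √819.28 = 28.6231 m/s.

Maximum speed ≈ 28.6 m/s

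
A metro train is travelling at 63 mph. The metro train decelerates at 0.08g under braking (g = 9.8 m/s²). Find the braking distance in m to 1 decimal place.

Braking distance ≈ 505.9 m

63 mph × 0.44704 = 28.1635 m/s.
a = 0.08 × 9.8 = 0.784 m/s².
Braking distance = v²/(2a) = 28.1635² / (2 × 0.784) = 793.183 / 1.568 = 505.857 m.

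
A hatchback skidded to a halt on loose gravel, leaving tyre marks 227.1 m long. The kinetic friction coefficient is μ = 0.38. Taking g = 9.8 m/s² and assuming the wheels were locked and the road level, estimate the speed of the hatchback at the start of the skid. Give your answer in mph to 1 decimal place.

Initial speed ≈ 92.0 mph

Deceleration a = μg = 0.38 × 9.8 = 3.724 m/s².
v = √(2a·d) = √(2 × 3.724 × 227.1) = √1691.441 = 41.1271 m/s.
= 41.1271 ÷ 0.44704 = 91.999 mph.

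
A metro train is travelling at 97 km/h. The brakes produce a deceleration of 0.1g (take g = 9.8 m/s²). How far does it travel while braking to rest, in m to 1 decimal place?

Braking distance ≈ 370.4 m

97 km/h ÷ 3.6 = 26.9444 m/s.
a = 0.1 × 9.8 = 0.980 m/s².
Braking distance = v²/(2a) = 26.9444² / (2 × 0.980) = 726.001 / 1.960 = 370.409 m.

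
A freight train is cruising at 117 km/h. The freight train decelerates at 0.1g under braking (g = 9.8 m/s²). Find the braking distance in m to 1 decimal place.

Braking distance ≈ 538.9 m

117 km/h ÷ 3.6 = 32.5000 m/s.
a = 0.1 × 9.8 = 0.980 m/s².
Braking distance = v²/(2a) = 32.5000² / (2 × 0.980) = 1056.250 / 1.960 = 538.903 m.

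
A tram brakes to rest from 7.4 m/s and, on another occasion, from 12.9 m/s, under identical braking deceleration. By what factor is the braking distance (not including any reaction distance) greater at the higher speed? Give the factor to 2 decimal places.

Factor ≈ 3.04

Braking distance d = v²/(2a), so with a fixed, d ∝ v².
Factor = (12.9/7.4)² = 1.7432² = 3.0387.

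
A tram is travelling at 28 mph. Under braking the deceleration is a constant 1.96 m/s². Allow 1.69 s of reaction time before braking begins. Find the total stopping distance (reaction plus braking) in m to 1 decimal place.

28 mph × 0.44704 = 12.5171 m/s.
Reaction distance = v·t_r = 12.5171 × 1.69 = 21.154 m.
Braking distance = v²/(2a) = 12.5171² / (2 × 1.960) = 156.678 / 3.920 = 39.969 m.
Total = 21.154 + 39.969 = 61.123 m.

Total stopping distance ≈ 61.1 m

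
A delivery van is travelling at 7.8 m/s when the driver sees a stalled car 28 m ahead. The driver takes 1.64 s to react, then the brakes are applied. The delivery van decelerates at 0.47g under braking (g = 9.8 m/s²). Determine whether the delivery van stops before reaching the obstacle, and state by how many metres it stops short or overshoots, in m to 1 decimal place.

a = 0.47 × 9.8 = 4.606 m/s².
Reaction distance = 7.8000 × 1.64 = 12.792 m.
Braking distance = v²/(2a) = 60.840 / 9.212 = 6.604 m.
Total stopping distance = 12.792 + 6.604 = 19.396 m, vs 28 m available — it stops with 28 − 19.396 = 8.604 m to spare.

Yes — it stops 8.6 m short of the obstacle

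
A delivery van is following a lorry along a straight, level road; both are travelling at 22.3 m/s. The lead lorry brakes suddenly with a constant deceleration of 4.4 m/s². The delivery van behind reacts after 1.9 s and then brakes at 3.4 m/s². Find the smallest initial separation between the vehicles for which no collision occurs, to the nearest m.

Leader travels v²/(2a_L) = 497.290 / 8.800 = 56.510 m before stopping.
Follower covers v·t_r = 22.3000 × 1.9 = 42.370 m while reacting, then v²/(2a_F) = 497.290 / 6.800 = 73.131 m while braking, for a total of 42.370 + 73.131 = 115.501 m.
Since a_F ≤ a_L and the follower starts braking later, the follower is never slower than the leader, so the closest approach is when both have stopped.
Minimum gap = 115.501 − 56.510 = 58.991 m.

Minimum gap ≈ 59 m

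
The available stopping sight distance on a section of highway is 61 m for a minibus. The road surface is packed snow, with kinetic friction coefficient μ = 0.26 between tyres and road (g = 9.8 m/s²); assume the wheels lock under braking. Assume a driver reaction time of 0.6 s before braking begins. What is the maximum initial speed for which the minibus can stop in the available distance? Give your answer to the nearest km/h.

a = μg = 0.26 × 9.8 = 2.548 m/s².
Stopping distance: v·t_r + v²/(2a) = 61 with t_r = 0.6 s and a = 2.548 m/s².
So v² + 3.058 v − 310.86 = 0.
Positive root: v = −a·t_r + √((a·t_r)² + 2a·d) = −1.529 + √(2.338 + 310.86) = 16.1684 m/s.
16.1684 m/s × 3.6 = 58.206 km/h.

Maximum speed ≈ 58 km/h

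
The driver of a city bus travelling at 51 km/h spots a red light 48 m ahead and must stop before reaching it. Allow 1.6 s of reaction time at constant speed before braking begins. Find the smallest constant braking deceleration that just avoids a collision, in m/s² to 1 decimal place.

51 km/h ÷ 3.6 = 14.1667 m/s.
Distance covered during reaction = 14.1667 × 1.6 = 22.667 m.
Distance available for braking: 48 − 22.667 = 25.333 m.
v² = 2a·d ⇒ a = v²/(2d) = 14.1667² / (2 × 25.333) = 200.695 / 50.666 = 3.9611 m/s².

Required deceleration ≈ 4.0 m/s²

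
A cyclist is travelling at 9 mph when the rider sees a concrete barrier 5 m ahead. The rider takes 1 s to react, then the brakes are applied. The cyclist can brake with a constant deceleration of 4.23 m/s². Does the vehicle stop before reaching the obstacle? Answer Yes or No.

No

9 mph × 0.44704 = 4.0234 m/s.
Reaction distance = 4.0234 × 1 = 4.023 m.
Braking distance = v²/(2a) = 16.188 / 8.460 = 1.913 m.
Total stopping distance = 4.023 + 1.913 = 5.936 m, vs 5 m available — it cannot stop in time and overshoots by 5.936 − 5 = 0.936 m.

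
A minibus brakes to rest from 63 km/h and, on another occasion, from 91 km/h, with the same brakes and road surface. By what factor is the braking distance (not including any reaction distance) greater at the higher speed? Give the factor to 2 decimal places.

Braking distance d = v²/(2a), so with a fixed, d ∝ v².
Factor = (91/63)² = 1.4444² = 2.0863.

Factor ≈ 2.09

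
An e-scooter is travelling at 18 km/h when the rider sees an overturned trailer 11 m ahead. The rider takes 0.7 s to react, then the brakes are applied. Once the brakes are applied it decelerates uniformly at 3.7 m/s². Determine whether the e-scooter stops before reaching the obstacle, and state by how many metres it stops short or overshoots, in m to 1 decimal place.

Yes — it stops 4.1 m short of the obstacle

18 km/h ÷ 3.6 = 5.0000 m/s.
Reaction distance = 5.0000 × 0.7 = 3.500 m.
Braking distance = v²/(2a) = 25.000 / 7.400 = 3.378 m.
Total stopping distance = 3.500 + 3.378 = 6.878 m, vs 11 m available — it stops with 11 − 6.878 = 4.122 m to spare.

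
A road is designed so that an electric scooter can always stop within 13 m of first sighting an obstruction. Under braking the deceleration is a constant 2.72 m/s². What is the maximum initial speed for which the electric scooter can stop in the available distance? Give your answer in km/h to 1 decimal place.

v²/(2a) = d ⇒ v = √(2 × 2.720 × 13) = √70.72 = 8.4095 m/s.
8.4095 m/s × 3.6 = 30.274 km/h.

Maximum speed ≈ 30.3 km/h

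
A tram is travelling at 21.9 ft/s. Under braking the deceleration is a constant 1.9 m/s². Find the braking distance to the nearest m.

21.9 ft/s × 0.3048 = 6.6751 m/s.
Braking distance = v²/(2a) = 6.6751² / (2 × 1.900) = 44.557 / 3.800 = 11.726 m.

Braking distance ≈ 12 m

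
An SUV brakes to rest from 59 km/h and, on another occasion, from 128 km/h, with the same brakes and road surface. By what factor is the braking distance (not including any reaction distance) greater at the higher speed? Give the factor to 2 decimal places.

Braking distance d = v²/(2a), so with a fixed, d ∝ v².
Factor = (128/59)² = 2.1695² = 4.7067.

Factor ≈ 4.71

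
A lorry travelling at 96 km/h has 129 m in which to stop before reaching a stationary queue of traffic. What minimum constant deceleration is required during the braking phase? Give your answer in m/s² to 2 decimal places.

Required deceleration ≈ 2.76 m/s²

96 km/h ÷ 3.6 = 26.6667 m/s.
v² = 2a·d ⇒ a = v²/(2d) = 26.6667² / (2 × 129.000) = 711.113 / 258.000 = 2.7563 m/s².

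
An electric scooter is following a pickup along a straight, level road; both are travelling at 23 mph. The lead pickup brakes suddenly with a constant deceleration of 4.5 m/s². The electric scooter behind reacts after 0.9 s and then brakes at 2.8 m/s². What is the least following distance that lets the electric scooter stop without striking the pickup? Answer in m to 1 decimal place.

Minimum gap ≈ 16.4 m

23 mph × 0.44704 = 10.2819 m/s.
Leader travels v²/(2a_L) = 105.717 / 9.000 = 11.746 m before stopping.
Follower covers v·t_r = 10.2819 × 0.9 = 9.254 m while reacting, then v²/(2a_F) = 105.717 / 5.600 = 18.878 m while braking, for a total of 9.254 + 18.878 = 28.132 m.
Since a_F ≤ a_L and the follower starts braking later, the follower is never slower than the leader, so the closest approach is when both have stopped.
Minimum gap = 28.132 − 11.746 = 16.386 m.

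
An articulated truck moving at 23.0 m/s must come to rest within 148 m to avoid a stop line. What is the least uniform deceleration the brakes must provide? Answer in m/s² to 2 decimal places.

v² = 2a·d ⇒ a = v²/(2d) = 23.0000² / (2 × 148.000) = 529.000 / 296.000 = 1.7872 m/s².

Required deceleration ≈ 1.79 m/s²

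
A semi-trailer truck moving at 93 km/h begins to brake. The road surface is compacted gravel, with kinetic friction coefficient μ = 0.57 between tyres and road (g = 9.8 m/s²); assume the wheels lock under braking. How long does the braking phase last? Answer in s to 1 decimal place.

Braking time ≈ 4.6 s

93 km/h ÷ 3.6 = 25.8333 m/s.
a = μg = 0.57 × 9.8 = 5.586 m/s².
Braking time = v/a = 25.8333 / 5.586 = 4.625 s.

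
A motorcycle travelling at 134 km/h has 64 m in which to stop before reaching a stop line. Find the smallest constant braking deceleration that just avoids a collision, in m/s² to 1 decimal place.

134 km/h ÷ 3.6 = 37.2222 m/s.
v² = 2a·d ⇒ a = v²/(2d) = 37.2222² / (2 × 64.000) = 1385.492 / 128.000 = 10.8242 m/s².

Required deceleration ≈ 10.8 m/s²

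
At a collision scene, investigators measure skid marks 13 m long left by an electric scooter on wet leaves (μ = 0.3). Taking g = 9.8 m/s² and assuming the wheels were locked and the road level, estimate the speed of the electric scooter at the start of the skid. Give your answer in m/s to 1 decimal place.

Deceleration a = μg = 0.3 × 9.8 = 2.940 m/s².
v = √(2a·d) = √(2 × 2.940 × 13) = √76.440 = 8.7430 m/s.

Initial speed ≈ 8.7 m/s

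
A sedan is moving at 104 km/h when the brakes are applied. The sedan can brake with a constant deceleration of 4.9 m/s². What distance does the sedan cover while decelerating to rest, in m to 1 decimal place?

104 km/h ÷ 3.6 = 28.8889 m/s.
Braking distance = v²/(2a) = 28.8889² / (2 × 4.900) = 834.569 / 9.800 = 85.160 m.

Braking distance ≈ 85.2 m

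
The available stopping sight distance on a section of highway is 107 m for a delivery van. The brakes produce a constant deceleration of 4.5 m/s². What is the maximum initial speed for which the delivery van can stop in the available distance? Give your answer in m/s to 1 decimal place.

v²/(2a) = d ⇒ v = √(2 × 4.500 × 107) = √963.00 = 31.0322 m/s.

Maximum speed ≈ 31.0 m/s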